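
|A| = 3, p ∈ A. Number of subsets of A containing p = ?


Subsets of A containing p correspond to subsets of A \ {p}, which has 2 elements.
Count = 2^(n-1) = 2^2
= 4

Number of subsets containing p = 4


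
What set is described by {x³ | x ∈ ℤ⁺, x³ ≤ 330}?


Checking each candidate:
Condition: positive perfect cubes ≤ 330
Result = {1, 8, 27, 64, 125, 216}

{1, 8, 27, 64, 125, 216}


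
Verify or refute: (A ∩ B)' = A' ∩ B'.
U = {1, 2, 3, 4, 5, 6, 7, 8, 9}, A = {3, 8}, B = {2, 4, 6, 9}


LHS: A ∩ B = ∅
(A ∩ B)' = U \ (A ∩ B) = {1, 2, 3, 4, 5, 6, 7, 8, 9}
A' = {1, 2, 4, 5, 6, 7, 9}, B' = {1, 3, 5, 7, 8}
Claimed RHS: A' ∩ B' = {1, 5, 7}
Identity is INVALID: LHS = {1, 2, 3, 4, 5, 6, 7, 8, 9} but the RHS claimed here equals {1, 5, 7}. The correct form is (A ∩ B)' = A' ∪ B'.

Identity is invalid: (A ∩ B)' = {1, 2, 3, 4, 5, 6, 7, 8, 9} but A' ∩ B' = {1, 5, 7}. The correct De Morgan law is (A ∩ B)' = A' ∪ B'.


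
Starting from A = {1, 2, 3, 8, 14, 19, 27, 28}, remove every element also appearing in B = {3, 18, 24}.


A \ B = elements in A but not in B
A = {1, 2, 3, 8, 14, 19, 27, 28}
B = {3, 18, 24}
Remove from A any elements in B
A \ B = {1, 2, 8, 14, 19, 27, 28}

A \ B = {1, 2, 8, 14, 19, 27, 28}


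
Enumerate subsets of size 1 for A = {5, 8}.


|A| = 2, so A has C(2,1) = 2 subsets of size 1.
Enumerate by choosing 1 elements from A at a time:
{5}, {8}

1-element subsets (2 total): {5}, {8}


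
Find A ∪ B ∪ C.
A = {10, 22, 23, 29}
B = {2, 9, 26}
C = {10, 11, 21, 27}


A ∪ B = {2, 9, 10, 22, 23, 26, 29}
(A ∪ B) ∪ C = {2, 9, 10, 11, 21, 22, 23, 26, 27, 29}

A ∪ B ∪ C = {2, 9, 10, 11, 21, 22, 23, 26, 27, 29}


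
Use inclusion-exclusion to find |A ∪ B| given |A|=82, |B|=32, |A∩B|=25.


|A ∪ B| = |A| + |B| - |A ∩ B|
= 82 + 32 - 25
= 89

|A ∪ B| = 89


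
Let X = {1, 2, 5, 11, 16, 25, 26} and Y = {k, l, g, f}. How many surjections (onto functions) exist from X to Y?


n = |X| = 7, k = |Y| = 4. Surjections via inclusion-exclusion:
S(n,k) = Σ(-1)^i × C(k,i) × (k-i)^n, i=0 to k
i=0: (-1)^0×C(4,0)×4^7 = 16384
i=1: (-1)^1×C(4,1)×3^7 = -8748
i=2: (-1)^2×C(4,2)×2^7 = 768
i=3: (-1)^3×C(4,3)×1^7 = -4
i=4: (-1)^4×C(4,4)×0^7 = 0
Total = 8400

Number of surjections = 8400


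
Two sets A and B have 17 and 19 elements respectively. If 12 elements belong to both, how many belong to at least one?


|A ∪ B| = |A| + |B| - |A ∩ B|
= 17 + 19 - 12
= 24

|A ∪ B| = 24


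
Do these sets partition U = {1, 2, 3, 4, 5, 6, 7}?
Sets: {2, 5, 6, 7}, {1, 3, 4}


A partition requires: (1) non-empty parts, (2) pairwise disjoint, (3) union = U
Parts: {2, 5, 6, 7}, {1, 3, 4}
Union of parts: {1, 2, 3, 4, 5, 6, 7}
U = {1, 2, 3, 4, 5, 6, 7}
All non-empty? True
Pairwise disjoint? True
Covers U? True

Yes, valid partition


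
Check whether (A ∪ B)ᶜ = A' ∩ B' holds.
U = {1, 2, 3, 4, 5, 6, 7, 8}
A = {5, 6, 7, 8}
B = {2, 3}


LHS: A ∪ B = {2, 3, 5, 6, 7, 8}
(A ∪ B)' = U \ (A ∪ B) = {1, 4}
A' = {1, 2, 3, 4}, B' = {1, 4, 5, 6, 7, 8}
Claimed RHS: A' ∩ B' = {1, 4}
Identity is VALID: LHS = RHS = {1, 4} ✓

Identity is valid. (A ∪ B)' = A' ∩ B' = {1, 4}


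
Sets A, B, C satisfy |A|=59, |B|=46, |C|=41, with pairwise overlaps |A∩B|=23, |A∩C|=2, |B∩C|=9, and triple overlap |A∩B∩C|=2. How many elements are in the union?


|A∪B∪C| = |A|+|B|+|C| - |A∩B|-|A∩C|-|B∩C| + |A∩B∩C|
= 59+46+41 - 23-2-9 + 2
= 146 - 34 + 2
= 114

|A ∪ B ∪ C| = 114


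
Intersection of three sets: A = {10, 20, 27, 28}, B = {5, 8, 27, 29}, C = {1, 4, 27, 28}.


A ∩ B = {27}
(A ∩ B) ∩ C = {27}

A ∩ B ∩ C = {27}


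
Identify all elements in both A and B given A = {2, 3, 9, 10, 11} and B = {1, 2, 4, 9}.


A = {2, 3, 9, 10, 11}
B = {1, 2, 4, 9}
Region: in both A and B
Elements: {2, 9}

Elements in both A and B: {2, 9}


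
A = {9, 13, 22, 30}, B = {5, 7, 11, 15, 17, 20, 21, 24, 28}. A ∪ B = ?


A ∪ B = all elements in A or B (or both)
A = {9, 13, 22, 30}
B = {5, 7, 11, 15, 17, 20, 21, 24, 28}
A ∪ B = {5, 7, 9, 11, 13, 15, 17, 20, 21, 22, 24, 28, 30}

A ∪ B = {5, 7, 9, 11, 13, 15, 17, 20, 21, 22, 24, 28, 30}


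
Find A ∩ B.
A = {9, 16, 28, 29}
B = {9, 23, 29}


A ∩ B = elements in both A and B
A = {9, 16, 28, 29}
B = {9, 23, 29}
A ∩ B = {9, 29}

A ∩ B = {9, 29}


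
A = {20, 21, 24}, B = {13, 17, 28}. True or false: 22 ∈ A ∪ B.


A = {20, 21, 24}, B = {13, 17, 28}
A ∪ B = all elements in A or B
A ∪ B = {13, 17, 20, 21, 24, 28}
Checking if 22 ∈ A ∪ B
22 is not in A ∪ B → False

22 ∉ A ∪ B


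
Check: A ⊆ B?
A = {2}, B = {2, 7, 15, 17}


A ⊆ B means every element of A is in B.
All elements of A are in B.
So A ⊆ B.

Yes, A ⊆ B


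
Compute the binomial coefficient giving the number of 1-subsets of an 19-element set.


C(n,k) = n! / (k!(n-k)!)
C(19,1) = 19! / (1!18!)
= 19

C(19,1) = 19


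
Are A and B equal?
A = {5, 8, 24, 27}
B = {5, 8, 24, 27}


Two sets are equal iff they have exactly the same elements.
A = {5, 8, 24, 27}
B = {5, 8, 24, 27}
Same elements → A = B

Yes, A = B


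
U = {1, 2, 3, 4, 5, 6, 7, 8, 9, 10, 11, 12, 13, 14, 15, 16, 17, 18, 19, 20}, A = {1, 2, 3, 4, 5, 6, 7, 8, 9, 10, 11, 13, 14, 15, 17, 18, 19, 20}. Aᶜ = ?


Aᶜ = U \ A = elements in U but not in A
U = {1, 2, 3, 4, 5, 6, 7, 8, 9, 10, 11, 12, 13, 14, 15, 16, 17, 18, 19, 20}
A = {1, 2, 3, 4, 5, 6, 7, 8, 9, 10, 11, 13, 14, 15, 17, 18, 19, 20}
Aᶜ = {12, 16}

Aᶜ = {12, 16}


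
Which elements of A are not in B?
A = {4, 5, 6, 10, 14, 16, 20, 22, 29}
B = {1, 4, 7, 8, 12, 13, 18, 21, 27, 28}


A \ B = elements in A but not in B
A = {4, 5, 6, 10, 14, 16, 20, 22, 29}
B = {1, 4, 7, 8, 12, 13, 18, 21, 27, 28}
Remove from A any elements in B
A \ B = {5, 6, 10, 14, 16, 20, 22, 29}

A \ B = {5, 6, 10, 14, 16, 20, 22, 29}


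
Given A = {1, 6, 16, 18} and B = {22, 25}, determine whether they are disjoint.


Disjoint means A ∩ B = ∅.
A ∩ B = ∅
A ∩ B = ∅, so A and B are disjoint.

Yes, A and B are disjoint


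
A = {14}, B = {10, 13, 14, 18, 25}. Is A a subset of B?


A ⊆ B means every element of A is in B.
All elements of A are in B.
So A ⊆ B.

Yes, A ⊆ B


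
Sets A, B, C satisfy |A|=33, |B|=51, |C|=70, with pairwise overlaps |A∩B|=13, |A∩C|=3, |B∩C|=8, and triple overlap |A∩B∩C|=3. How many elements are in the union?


|A∪B∪C| = |A|+|B|+|C| - |A∩B|-|A∩C|-|B∩C| + |A∩B∩C|
= 33+51+70 - 13-3-8 + 3
= 154 - 24 + 3
= 133

|A ∪ B ∪ C| = 133


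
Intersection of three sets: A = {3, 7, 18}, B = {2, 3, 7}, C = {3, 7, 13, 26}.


A ∩ B = {3, 7}
(A ∩ B) ∩ C = {3, 7}

A ∩ B ∩ C = {3, 7}


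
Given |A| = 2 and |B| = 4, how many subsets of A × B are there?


A relation from A to B is any subset of A × B.
|A × B| = 2 × 4 = 8
# relations = 2^|A × B| = 2^8 = 256

Number of relations = 256


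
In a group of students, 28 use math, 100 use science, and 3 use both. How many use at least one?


|A ∪ B| = |A| + |B| - |A ∩ B|
= 28 + 100 - 3
= 125

|A ∪ B| = 125


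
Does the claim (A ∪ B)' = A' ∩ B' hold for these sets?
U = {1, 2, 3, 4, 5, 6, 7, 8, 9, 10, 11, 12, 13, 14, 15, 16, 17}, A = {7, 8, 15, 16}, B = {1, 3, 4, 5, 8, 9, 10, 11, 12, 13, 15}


LHS: A ∪ B = {1, 3, 4, 5, 7, 8, 9, 10, 11, 12, 13, 15, 16}
(A ∪ B)' = U \ (A ∪ B) = {2, 6, 14, 17}
A' = {1, 2, 3, 4, 5, 6, 9, 10, 11, 12, 13, 14, 17}, B' = {2, 6, 7, 14, 16, 17}
Claimed RHS: A' ∩ B' = {2, 6, 14, 17}
Identity is VALID: LHS = RHS = {2, 6, 14, 17} ✓

Identity is valid. (A ∪ B)' = A' ∩ B' = {2, 6, 14, 17}


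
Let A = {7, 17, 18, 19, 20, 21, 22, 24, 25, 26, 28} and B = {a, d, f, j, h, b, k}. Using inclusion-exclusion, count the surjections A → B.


n = |A| = 11, k = |B| = 7. Surjections via inclusion-exclusion:
S(n,k) = Σ(-1)^i × C(k,i) × (k-i)^n, i=0 to k
i=0: (-1)^0×C(7,0)×7^11 = 1977326743
i=1: (-1)^1×C(7,1)×6^11 = -2539579392
i=2: (-1)^2×C(7,2)×5^11 = 1025390625
i=3: (-1)^3×C(7,3)×4^11 = -146800640
i=4: (-1)^4×C(7,4)×3^11 = 6200145
i=5: (-1)^5×C(7,5)×2^11 = -43008
i=6: (-1)^6×C(7,6)×1^11 = 7
i=7: (-1)^7×C(7,7)×0^11 = 0
Total = 322494480

Number of surjections = 322494480


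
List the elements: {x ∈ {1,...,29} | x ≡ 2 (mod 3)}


Checking each candidate:
Condition: x in {1,...,29} with x ≡ 2 (mod 3)
Result = {2, 5, 8, 11, 14, 17, 20, 23, 26, 29}

{2, 5, 8, 11, 14, 17, 20, 23, 26, 29}


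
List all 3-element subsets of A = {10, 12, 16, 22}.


|A| = 4, so A has C(4,3) = 4 subsets of size 3.
Enumerate by choosing 3 elements from A at a time:
{10, 12, 16}, {10, 12, 22}, {10, 16, 22}, {12, 16, 22}

3-element subsets (4 total): {10, 12, 16}, {10, 12, 22}, {10, 16, 22}, {12, 16, 22}


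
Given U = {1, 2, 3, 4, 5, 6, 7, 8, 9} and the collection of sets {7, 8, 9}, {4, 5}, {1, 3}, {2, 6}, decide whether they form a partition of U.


A partition requires: (1) non-empty parts, (2) pairwise disjoint, (3) union = U
Parts: {7, 8, 9}, {4, 5}, {1, 3}, {2, 6}
Union of parts: {1, 2, 3, 4, 5, 6, 7, 8, 9}
U = {1, 2, 3, 4, 5, 6, 7, 8, 9}
All non-empty? True
Pairwise disjoint? True
Covers U? True

Yes, valid partition


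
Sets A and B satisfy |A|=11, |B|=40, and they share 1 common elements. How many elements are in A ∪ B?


|A ∪ B| = |A| + |B| - |A ∩ B|
= 11 + 40 - 1
= 50

|A ∪ B| = 50


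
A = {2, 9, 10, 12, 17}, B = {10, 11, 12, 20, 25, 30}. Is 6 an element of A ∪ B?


A = {2, 9, 10, 12, 17}, B = {10, 11, 12, 20, 25, 30}
A ∪ B = all elements in A or B
A ∪ B = {2, 9, 10, 11, 12, 17, 20, 25, 30}
Checking if 6 ∈ A ∪ B
6 is not in A ∪ B → False

6 ∉ A ∪ B


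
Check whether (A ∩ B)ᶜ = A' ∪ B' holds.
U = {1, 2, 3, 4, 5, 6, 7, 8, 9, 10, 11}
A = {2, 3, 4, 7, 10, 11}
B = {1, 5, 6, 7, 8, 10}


LHS: A ∩ B = {7, 10}
(A ∩ B)' = U \ (A ∩ B) = {1, 2, 3, 4, 5, 6, 8, 9, 11}
A' = {1, 5, 6, 8, 9}, B' = {2, 3, 4, 9, 11}
Claimed RHS: A' ∪ B' = {1, 2, 3, 4, 5, 6, 8, 9, 11}
Identity is VALID: LHS = RHS = {1, 2, 3, 4, 5, 6, 8, 9, 11} ✓

Identity is valid. (A ∩ B)' = A' ∪ B' = {1, 2, 3, 4, 5, 6, 8, 9, 11}


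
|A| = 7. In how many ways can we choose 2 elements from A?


C(n,k) = n! / (k!(n-k)!)
C(7,2) = 7! / (2!5!)
= 21

C(7,2) = 21


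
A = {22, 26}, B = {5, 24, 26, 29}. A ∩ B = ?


A ∩ B = elements in both A and B
A = {22, 26}
B = {5, 24, 26, 29}
A ∩ B = {26}

A ∩ B = {26}


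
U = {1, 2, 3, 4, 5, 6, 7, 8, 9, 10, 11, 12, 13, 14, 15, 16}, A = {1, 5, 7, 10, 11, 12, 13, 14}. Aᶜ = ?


Aᶜ = U \ A = elements in U but not in A
U = {1, 2, 3, 4, 5, 6, 7, 8, 9, 10, 11, 12, 13, 14, 15, 16}
A = {1, 5, 7, 10, 11, 12, 13, 14}
Aᶜ = {2, 3, 4, 6, 8, 9, 15, 16}

Aᶜ = {2, 3, 4, 6, 8, 9, 15, 16}


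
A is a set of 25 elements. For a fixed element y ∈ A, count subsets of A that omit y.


Subsets of A avoiding y are subsets of A \ {y}, which has 24 elements.
Count = 2^(n-1) = 2^24
= 16777216

Number of subsets avoiding y = 16777216


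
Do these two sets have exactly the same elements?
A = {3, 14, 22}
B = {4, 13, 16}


Two sets are equal iff they have exactly the same elements.
A = {3, 14, 22}
B = {4, 13, 16}
Differences: {3, 4, 13, 14, 16, 22}
A ≠ B

No, A ≠ B


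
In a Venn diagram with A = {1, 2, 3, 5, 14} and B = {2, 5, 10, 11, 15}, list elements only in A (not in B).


A = {1, 2, 3, 5, 14}
B = {2, 5, 10, 11, 15}
Region: only in A (not in B)
Elements: {1, 3, 14}

Elements only in A (not in B): {1, 3, 14}


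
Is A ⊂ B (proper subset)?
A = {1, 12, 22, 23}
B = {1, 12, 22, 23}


A ⊂ B requires: A ⊆ B AND A ≠ B.
A ⊆ B? Yes
A = B? Yes
A = B, so A is not a PROPER subset.

No, A is not a proper subset of B


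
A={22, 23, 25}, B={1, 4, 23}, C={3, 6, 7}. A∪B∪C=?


A ∪ B = {1, 4, 22, 23, 25}
(A ∪ B) ∪ C = {1, 3, 4, 6, 7, 22, 23, 25}

A ∪ B ∪ C = {1, 3, 4, 6, 7, 22, 23, 25}


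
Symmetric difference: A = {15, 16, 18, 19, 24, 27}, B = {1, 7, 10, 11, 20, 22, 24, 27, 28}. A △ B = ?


A △ B = (A \ B) ∪ (B \ A) = elements in exactly one of A or B
A \ B = {15, 16, 18, 19}
B \ A = {1, 7, 10, 11, 20, 22, 28}
A △ B = {1, 7, 10, 11, 15, 16, 18, 19, 20, 22, 28}

A △ B = {1, 7, 10, 11, 15, 16, 18, 19, 20, 22, 28}


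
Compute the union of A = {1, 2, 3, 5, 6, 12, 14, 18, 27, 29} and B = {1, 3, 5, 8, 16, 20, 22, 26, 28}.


A ∪ B = all elements in A or B (or both)
A = {1, 2, 3, 5, 6, 12, 14, 18, 27, 29}
B = {1, 3, 5, 8, 16, 20, 22, 26, 28}
A ∪ B = {1, 2, 3, 5, 6, 8, 12, 14, 16, 18, 20, 22, 26, 27, 28, 29}

A ∪ B = {1, 2, 3, 5, 6, 8, 12, 14, 16, 18, 20, 22, 26, 27, 28, 29}


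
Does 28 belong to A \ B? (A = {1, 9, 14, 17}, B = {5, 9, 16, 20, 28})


A = {1, 9, 14, 17}, B = {5, 9, 16, 20, 28}
A \ B = elements in A but not in B
A \ B = {1, 14, 17}
Checking if 28 ∈ A \ B
28 is not in A \ B → False

28 ∉ A \ B


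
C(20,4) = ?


C(n,k) = n! / (k!(n-k)!)
C(20,4) = 20! / (4!16!)
= 4845

C(20,4) = 4845


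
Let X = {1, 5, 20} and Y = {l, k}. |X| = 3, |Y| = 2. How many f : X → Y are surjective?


n = |X| = 3, k = |Y| = 2. Surjections via inclusion-exclusion:
S(n,k) = Σ(-1)^i × C(k,i) × (k-i)^n, i=0 to k
i=0: (-1)^0×C(2,0)×2^3 = 8
i=1: (-1)^1×C(2,1)×1^3 = -2
i=2: (-1)^2×C(2,2)×0^3 = 0
Total = 6

Number of surjections = 6


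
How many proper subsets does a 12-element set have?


Total subsets = 2^n = 2^12 = 4096
Proper subsets exclude the set itself: 2^n - 1
= 4096 - 1
= 4095

Number of proper subsets = 4095


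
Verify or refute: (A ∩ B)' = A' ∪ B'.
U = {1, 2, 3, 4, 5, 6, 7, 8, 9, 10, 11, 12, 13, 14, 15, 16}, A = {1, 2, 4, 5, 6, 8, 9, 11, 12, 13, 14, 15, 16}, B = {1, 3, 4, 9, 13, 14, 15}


LHS: A ∩ B = {1, 4, 9, 13, 14, 15}
(A ∩ B)' = U \ (A ∩ B) = {2, 3, 5, 6, 7, 8, 10, 11, 12, 16}
A' = {3, 7, 10}, B' = {2, 5, 6, 7, 8, 10, 11, 12, 16}
Claimed RHS: A' ∪ B' = {2, 3, 5, 6, 7, 8, 10, 11, 12, 16}
Identity is VALID: LHS = RHS = {2, 3, 5, 6, 7, 8, 10, 11, 12, 16} ✓

Identity is valid. (A ∩ B)' = A' ∪ B' = {2, 3, 5, 6, 7, 8, 10, 11, 12, 16}


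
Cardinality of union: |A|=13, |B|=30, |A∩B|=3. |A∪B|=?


|A ∪ B| = |A| + |B| - |A ∩ B|
= 13 + 30 - 3
= 40

|A ∪ B| = 40


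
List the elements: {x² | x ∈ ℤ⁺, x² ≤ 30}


Checking each candidate:
Condition: positive perfect squares ≤ 30
Result = {1, 4, 9, 16, 25}

{1, 4, 9, 16, 25}


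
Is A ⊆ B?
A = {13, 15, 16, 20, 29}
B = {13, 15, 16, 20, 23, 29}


A ⊆ B means every element of A is in B.
All elements of A are in B.
So A ⊆ B.

Yes, A ⊆ B


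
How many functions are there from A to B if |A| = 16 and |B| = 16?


Each of |A| = 16 inputs maps to any of |B| = 16 outputs.
# functions = |B|^|A| = 16^16
= 18446744073709551616

Number of functions = 18446744073709551616


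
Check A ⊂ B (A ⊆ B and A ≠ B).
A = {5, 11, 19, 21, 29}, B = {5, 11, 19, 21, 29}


A ⊂ B requires: A ⊆ B AND A ≠ B.
A ⊆ B? Yes
A = B? Yes
A = B, so A is not a PROPER subset.

No, A is not a proper subset of B


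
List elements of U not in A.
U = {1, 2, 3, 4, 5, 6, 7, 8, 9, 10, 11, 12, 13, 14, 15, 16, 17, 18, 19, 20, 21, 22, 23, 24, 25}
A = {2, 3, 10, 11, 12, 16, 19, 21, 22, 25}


Aᶜ = U \ A = elements in U but not in A
U = {1, 2, 3, 4, 5, 6, 7, 8, 9, 10, 11, 12, 13, 14, 15, 16, 17, 18, 19, 20, 21, 22, 23, 24, 25}
A = {2, 3, 10, 11, 12, 16, 19, 21, 22, 25}
Aᶜ = {1, 4, 5, 6, 7, 8, 9, 13, 14, 15, 17, 18, 20, 23, 24}

Aᶜ = {1, 4, 5, 6, 7, 8, 9, 13, 14, 15, 17, 18, 20, 23, 24}


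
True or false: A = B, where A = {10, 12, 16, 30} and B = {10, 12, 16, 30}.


Two sets are equal iff they have exactly the same elements.
A = {10, 12, 16, 30}
B = {10, 12, 16, 30}
Same elements → A = B

Yes, A = B


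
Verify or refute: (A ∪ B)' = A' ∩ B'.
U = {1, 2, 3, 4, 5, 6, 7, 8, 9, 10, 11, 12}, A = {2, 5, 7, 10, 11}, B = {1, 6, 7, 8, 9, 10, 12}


LHS: A ∪ B = {1, 2, 5, 6, 7, 8, 9, 10, 11, 12}
(A ∪ B)' = U \ (A ∪ B) = {3, 4}
A' = {1, 3, 4, 6, 8, 9, 12}, B' = {2, 3, 4, 5, 11}
Claimed RHS: A' ∩ B' = {3, 4}
Identity is VALID: LHS = RHS = {3, 4} ✓

Identity is valid. (A ∪ B)' = A' ∩ B' = {3, 4}


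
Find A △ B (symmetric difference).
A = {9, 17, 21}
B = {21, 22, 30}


A △ B = (A \ B) ∪ (B \ A) = elements in exactly one of A or B
A \ B = {9, 17}
B \ A = {22, 30}
A △ B = {9, 17, 22, 30}

A △ B = {9, 17, 22, 30}


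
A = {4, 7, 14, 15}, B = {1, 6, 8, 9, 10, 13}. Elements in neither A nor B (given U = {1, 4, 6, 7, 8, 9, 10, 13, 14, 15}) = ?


A = {4, 7, 14, 15}
B = {1, 6, 8, 9, 10, 13}
Region: in neither A nor B (given U = {1, 4, 6, 7, 8, 9, 10, 13, 14, 15})
Elements: ∅

Elements in neither A nor B (given U = {1, 4, 6, 7, 8, 9, 10, 13, 14, 15}): ∅


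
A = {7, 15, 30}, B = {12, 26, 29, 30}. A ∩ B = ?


A ∩ B = elements in both A and B
A = {7, 15, 30}
B = {12, 26, 29, 30}
A ∩ B = {30}

A ∩ B = {30}


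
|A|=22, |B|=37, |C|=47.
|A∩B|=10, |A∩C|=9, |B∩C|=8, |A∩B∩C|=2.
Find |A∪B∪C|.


|A∪B∪C| = |A|+|B|+|C| - |A∩B|-|A∩C|-|B∩C| + |A∩B∩C|
= 22+37+47 - 10-9-8 + 2
= 106 - 27 + 2
= 81

|A ∪ B ∪ C| = 81


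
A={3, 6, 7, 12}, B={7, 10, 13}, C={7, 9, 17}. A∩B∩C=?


A ∩ B = {7}
(A ∩ B) ∩ C = {7}

A ∩ B ∩ C = {7}


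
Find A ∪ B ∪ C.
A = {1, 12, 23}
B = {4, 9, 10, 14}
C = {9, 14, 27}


A ∪ B = {1, 4, 9, 10, 12, 14, 23}
(A ∪ B) ∪ C = {1, 4, 9, 10, 12, 14, 23, 27}

A ∪ B ∪ C = {1, 4, 9, 10, 12, 14, 23, 27}


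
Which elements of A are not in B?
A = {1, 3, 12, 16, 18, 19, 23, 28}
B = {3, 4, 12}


A \ B = elements in A but not in B
A = {1, 3, 12, 16, 18, 19, 23, 28}
B = {3, 4, 12}
Remove from A any elements in B
A \ B = {1, 16, 18, 19, 23, 28}

A \ B = {1, 16, 18, 19, 23, 28}


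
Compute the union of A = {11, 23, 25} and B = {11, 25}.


A ∪ B = all elements in A or B (or both)
A = {11, 23, 25}
B = {11, 25}
A ∪ B = {11, 23, 25}

A ∪ B = {11, 23, 25}


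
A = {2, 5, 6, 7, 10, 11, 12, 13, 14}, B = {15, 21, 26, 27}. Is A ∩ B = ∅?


Disjoint means A ∩ B = ∅.
A ∩ B = ∅
A ∩ B = ∅, so A and B are disjoint.

Yes, A and B are disjoint


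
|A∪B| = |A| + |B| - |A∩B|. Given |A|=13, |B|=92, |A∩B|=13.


|A ∪ B| = |A| + |B| - |A ∩ B|
= 13 + 92 - 13
= 92

|A ∪ B| = 92


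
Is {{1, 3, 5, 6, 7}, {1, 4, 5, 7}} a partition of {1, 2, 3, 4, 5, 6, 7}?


A partition requires: (1) non-empty parts, (2) pairwise disjoint, (3) union = U
Parts: {1, 3, 5, 6, 7}, {1, 4, 5, 7}
Union of parts: {1, 3, 4, 5, 6, 7}
U = {1, 2, 3, 4, 5, 6, 7}
All non-empty? True
Pairwise disjoint? False
Covers U? False

No, not a valid partition


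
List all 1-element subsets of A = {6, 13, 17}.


|A| = 3, so A has C(3,1) = 3 subsets of size 1.
Enumerate by choosing 1 elements from A at a time:
{6}, {13}, {17}

1-element subsets (3 total): {6}, {13}, {17}


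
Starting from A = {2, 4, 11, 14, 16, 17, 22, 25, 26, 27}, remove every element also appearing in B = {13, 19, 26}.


A \ B = elements in A but not in B
A = {2, 4, 11, 14, 16, 17, 22, 25, 26, 27}
B = {13, 19, 26}
Remove from A any elements in B
A \ B = {2, 4, 11, 14, 16, 17, 22, 25, 27}

A \ B = {2, 4, 11, 14, 16, 17, 22, 25, 27}


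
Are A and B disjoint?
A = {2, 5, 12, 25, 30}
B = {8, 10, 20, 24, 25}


Disjoint means A ∩ B = ∅.
A ∩ B = {25}
A ∩ B ≠ ∅, so A and B are NOT disjoint.

No, A and B are not disjoint (A ∩ B = {25})


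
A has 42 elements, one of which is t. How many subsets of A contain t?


Subsets of A containing t correspond to subsets of A \ {t}, which has 41 elements.
Count = 2^(n-1) = 2^41
= 2199023255552

Number of subsets containing t = 2199023255552


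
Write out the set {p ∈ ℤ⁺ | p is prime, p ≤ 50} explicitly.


Checking each candidate:
Condition: primes ≤ 50
Result = {2, 3, 5, 7, 11, 13, 17, 19, 23, 29, 31, 37, 41, 43, 47}

{2, 3, 5, 7, 11, 13, 17, 19, 23, 29, 31, 37, 41, 43, 47}


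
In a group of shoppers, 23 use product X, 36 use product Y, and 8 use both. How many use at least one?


|A ∪ B| = |A| + |B| - |A ∩ B|
= 23 + 36 - 8
= 51

|A ∪ B| = 51


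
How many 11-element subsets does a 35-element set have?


C(n,k) = n! / (k!(n-k)!)
C(35,11) = 35! / (11!24!)
= 417225900

C(35,11) = 417225900


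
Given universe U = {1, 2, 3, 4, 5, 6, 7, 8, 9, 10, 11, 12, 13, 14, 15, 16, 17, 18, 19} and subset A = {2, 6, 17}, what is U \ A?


Aᶜ = U \ A = elements in U but not in A
U = {1, 2, 3, 4, 5, 6, 7, 8, 9, 10, 11, 12, 13, 14, 15, 16, 17, 18, 19}
A = {2, 6, 17}
Aᶜ = {1, 3, 4, 5, 7, 8, 9, 10, 11, 12, 13, 14, 15, 16, 18, 19}

Aᶜ = {1, 3, 4, 5, 7, 8, 9, 10, 11, 12, 13, 14, 15, 16, 18, 19}


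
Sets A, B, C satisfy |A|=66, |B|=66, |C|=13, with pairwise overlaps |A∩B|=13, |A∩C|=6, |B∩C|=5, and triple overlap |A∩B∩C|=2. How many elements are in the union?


|A∪B∪C| = |A|+|B|+|C| - |A∩B|-|A∩C|-|B∩C| + |A∩B∩C|
= 66+66+13 - 13-6-5 + 2
= 145 - 24 + 2
= 123

|A ∪ B ∪ C| = 123


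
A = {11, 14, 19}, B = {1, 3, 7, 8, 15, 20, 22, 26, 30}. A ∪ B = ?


A ∪ B = all elements in A or B (or both)
A = {11, 14, 19}
B = {1, 3, 7, 8, 15, 20, 22, 26, 30}
A ∪ B = {1, 3, 7, 8, 11, 14, 15, 19, 20, 22, 26, 30}

A ∪ B = {1, 3, 7, 8, 11, 14, 15, 19, 20, 22, 26, 30}


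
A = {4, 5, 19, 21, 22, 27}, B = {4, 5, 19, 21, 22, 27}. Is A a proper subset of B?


A ⊂ B requires: A ⊆ B AND A ≠ B.
A ⊆ B? Yes
A = B? Yes
A = B, so A is not a PROPER subset.

No, A is not a proper subset of B


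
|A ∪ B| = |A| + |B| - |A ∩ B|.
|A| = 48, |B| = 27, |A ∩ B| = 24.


|A ∪ B| = |A| + |B| - |A ∩ B|
= 48 + 27 - 24
= 51

|A ∪ B| = 51


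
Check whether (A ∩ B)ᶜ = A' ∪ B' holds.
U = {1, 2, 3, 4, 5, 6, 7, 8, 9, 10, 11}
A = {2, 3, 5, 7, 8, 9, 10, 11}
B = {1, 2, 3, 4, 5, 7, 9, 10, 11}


LHS: A ∩ B = {2, 3, 5, 7, 9, 10, 11}
(A ∩ B)' = U \ (A ∩ B) = {1, 4, 6, 8}
A' = {1, 4, 6}, B' = {6, 8}
Claimed RHS: A' ∪ B' = {1, 4, 6, 8}
Identity is VALID: LHS = RHS = {1, 4, 6, 8} ✓

Identity is valid. (A ∩ B)' = A' ∪ B' = {1, 4, 6, 8}


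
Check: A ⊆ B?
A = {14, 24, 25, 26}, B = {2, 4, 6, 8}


A ⊆ B means every element of A is in B.
Elements in A not in B: {14, 24, 25, 26}
So A ⊄ B.

No, A ⊄ B


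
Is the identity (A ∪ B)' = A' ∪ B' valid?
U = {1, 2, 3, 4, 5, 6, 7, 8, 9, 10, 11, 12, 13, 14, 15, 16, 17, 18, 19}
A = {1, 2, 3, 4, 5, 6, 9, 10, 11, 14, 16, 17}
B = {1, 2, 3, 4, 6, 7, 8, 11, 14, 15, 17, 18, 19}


LHS: A ∪ B = {1, 2, 3, 4, 5, 6, 7, 8, 9, 10, 11, 14, 15, 16, 17, 18, 19}
(A ∪ B)' = U \ (A ∪ B) = {12, 13}
A' = {7, 8, 12, 13, 15, 18, 19}, B' = {5, 9, 10, 12, 13, 16}
Claimed RHS: A' ∪ B' = {5, 7, 8, 9, 10, 12, 13, 15, 16, 18, 19}
Identity is INVALID: LHS = {12, 13} but the RHS claimed here equals {5, 7, 8, 9, 10, 12, 13, 15, 16, 18, 19}. The correct form is (A ∪ B)' = A' ∩ B'.

Identity is invalid: (A ∪ B)' = {12, 13} but A' ∪ B' = {5, 7, 8, 9, 10, 12, 13, 15, 16, 18, 19}. The correct De Morgan law is (A ∪ B)' = A' ∩ B'.


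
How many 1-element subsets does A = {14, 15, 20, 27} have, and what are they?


|A| = 4, so A has C(4,1) = 4 subsets of size 1.
Enumerate by choosing 1 elements from A at a time:
{14}, {15}, {20}, {27}

1-element subsets (4 total): {14}, {15}, {20}, {27}


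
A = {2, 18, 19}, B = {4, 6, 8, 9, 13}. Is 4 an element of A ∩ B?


A = {2, 18, 19}, B = {4, 6, 8, 9, 13}
A ∩ B = elements in both A and B
A ∩ B = ∅
Checking if 4 ∈ A ∩ B
4 is not in A ∩ B → False

4 ∉ A ∩ B


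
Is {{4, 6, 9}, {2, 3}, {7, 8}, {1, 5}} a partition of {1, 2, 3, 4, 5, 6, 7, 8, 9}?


A partition requires: (1) non-empty parts, (2) pairwise disjoint, (3) union = U
Parts: {4, 6, 9}, {2, 3}, {7, 8}, {1, 5}
Union of parts: {1, 2, 3, 4, 5, 6, 7, 8, 9}
U = {1, 2, 3, 4, 5, 6, 7, 8, 9}
All non-empty? True
Pairwise disjoint? True
Covers U? True

Yes, valid partition


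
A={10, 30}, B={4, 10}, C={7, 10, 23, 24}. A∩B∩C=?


A ∩ B = {10}
(A ∩ B) ∩ C = {10}

A ∩ B ∩ C = {10}


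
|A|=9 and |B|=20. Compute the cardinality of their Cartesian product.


|A × B| = |A| × |B|
= 9 × 20
= 180

|A × B| = 180


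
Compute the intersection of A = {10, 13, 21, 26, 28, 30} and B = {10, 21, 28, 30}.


A ∩ B = elements in both A and B
A = {10, 13, 21, 26, 28, 30}
B = {10, 21, 28, 30}
A ∩ B = {10, 21, 28, 30}

A ∩ B = {10, 21, 28, 30}


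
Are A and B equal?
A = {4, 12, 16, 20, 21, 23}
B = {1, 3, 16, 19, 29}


Two sets are equal iff they have exactly the same elements.
A = {4, 12, 16, 20, 21, 23}
B = {1, 3, 16, 19, 29}
Differences: {1, 3, 4, 12, 19, 20, 21, 23, 29}
A ≠ B

No, A ≠ B


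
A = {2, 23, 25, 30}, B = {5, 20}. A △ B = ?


A △ B = (A \ B) ∪ (B \ A) = elements in exactly one of A or B
A \ B = {2, 23, 25, 30}
B \ A = {5, 20}
A △ B = {2, 5, 20, 23, 25, 30}

A △ B = {2, 5, 20, 23, 25, 30}


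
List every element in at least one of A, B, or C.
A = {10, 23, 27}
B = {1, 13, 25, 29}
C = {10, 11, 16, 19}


A ∪ B = {1, 10, 13, 23, 25, 27, 29}
(A ∪ B) ∪ C = {1, 10, 11, 13, 16, 19, 23, 25, 27, 29}

A ∪ B ∪ C = {1, 10, 11, 13, 16, 19, 23, 25, 27, 29}


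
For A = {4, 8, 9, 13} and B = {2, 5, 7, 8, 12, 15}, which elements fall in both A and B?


A = {4, 8, 9, 13}
B = {2, 5, 7, 8, 12, 15}
Region: in both A and B
Elements: {8}

Elements in both A and B: {8}


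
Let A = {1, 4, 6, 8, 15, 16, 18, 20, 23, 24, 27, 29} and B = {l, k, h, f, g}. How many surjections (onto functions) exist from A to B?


n = |A| = 12, k = |B| = 5. Surjections via inclusion-exclusion:
S(n,k) = Σ(-1)^i × C(k,i) × (k-i)^n, i=0 to k
i=0: (-1)^0×C(5,0)×5^12 = 244140625
i=1: (-1)^1×C(5,1)×4^12 = -83886080
i=2: (-1)^2×C(5,2)×3^12 = 5314410
i=3: (-1)^3×C(5,3)×2^12 = -40960
i=4: (-1)^4×C(5,4)×1^12 = 5
i=5: (-1)^5×C(5,5)×0^12 = 0
Total = 165528000

Number of surjections = 165528000


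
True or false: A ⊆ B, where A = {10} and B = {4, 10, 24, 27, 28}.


A ⊆ B means every element of A is in B.
All elements of A are in B.
So A ⊆ B.

Yes, A ⊆ B


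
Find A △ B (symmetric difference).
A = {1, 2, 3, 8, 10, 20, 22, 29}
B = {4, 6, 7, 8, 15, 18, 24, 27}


A △ B = (A \ B) ∪ (B \ A) = elements in exactly one of A or B
A \ B = {1, 2, 3, 10, 20, 22, 29}
B \ A = {4, 6, 7, 15, 18, 24, 27}
A △ B = {1, 2, 3, 4, 6, 7, 10, 15, 18, 20, 22, 24, 27, 29}

A △ B = {1, 2, 3, 4, 6, 7, 10, 15, 18, 20, 22, 24, 27, 29}


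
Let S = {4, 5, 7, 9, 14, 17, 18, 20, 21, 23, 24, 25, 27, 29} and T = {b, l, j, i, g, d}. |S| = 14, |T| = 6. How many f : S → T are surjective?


n = |S| = 14, k = |T| = 6. Surjections via inclusion-exclusion:
S(n,k) = Σ(-1)^i × C(k,i) × (k-i)^n, i=0 to k
i=0: (-1)^0×C(6,0)×6^14 = 78364164096
i=1: (-1)^1×C(6,1)×5^14 = -36621093750
i=2: (-1)^2×C(6,2)×4^14 = 4026531840
i=3: (-1)^3×C(6,3)×3^14 = -95659380
i=4: (-1)^4×C(6,4)×2^14 = 245760
i=5: (-1)^5×C(6,5)×1^14 = -6
i=6: (-1)^6×C(6,6)×0^14 = 0
Total = 45674188560

Number of surjections = 45674188560


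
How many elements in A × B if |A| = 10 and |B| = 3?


|A × B| = |A| × |B|
= 10 × 3
= 30

|A × B| = 30


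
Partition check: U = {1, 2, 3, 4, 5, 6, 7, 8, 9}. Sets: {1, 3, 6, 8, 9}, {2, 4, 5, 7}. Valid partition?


A partition requires: (1) non-empty parts, (2) pairwise disjoint, (3) union = U
Parts: {1, 3, 6, 8, 9}, {2, 4, 5, 7}
Union of parts: {1, 2, 3, 4, 5, 6, 7, 8, 9}
U = {1, 2, 3, 4, 5, 6, 7, 8, 9}
All non-empty? True
Pairwise disjoint? True
Covers U? True

Yes, valid partition


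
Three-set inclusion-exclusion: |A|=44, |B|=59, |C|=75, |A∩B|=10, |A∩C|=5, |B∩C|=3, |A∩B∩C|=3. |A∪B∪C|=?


|A∪B∪C| = |A|+|B|+|C| - |A∩B|-|A∩C|-|B∩C| + |A∩B∩C|
= 44+59+75 - 10-5-3 + 3
= 178 - 18 + 3
= 163

|A ∪ B ∪ C| = 163


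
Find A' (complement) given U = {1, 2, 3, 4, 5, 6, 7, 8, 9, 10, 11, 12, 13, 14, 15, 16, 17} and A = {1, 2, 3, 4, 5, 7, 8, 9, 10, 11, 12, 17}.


Aᶜ = U \ A = elements in U but not in A
U = {1, 2, 3, 4, 5, 6, 7, 8, 9, 10, 11, 12, 13, 14, 15, 16, 17}
A = {1, 2, 3, 4, 5, 7, 8, 9, 10, 11, 12, 17}
Aᶜ = {6, 13, 14, 15, 16}

Aᶜ = {6, 13, 14, 15, 16}


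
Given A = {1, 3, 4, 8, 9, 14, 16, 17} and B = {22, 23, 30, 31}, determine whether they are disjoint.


Disjoint means A ∩ B = ∅.
A ∩ B = ∅
A ∩ B = ∅, so A and B are disjoint.

Yes, A and B are disjoint


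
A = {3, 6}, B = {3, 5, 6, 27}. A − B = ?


A \ B = elements in A but not in B
A = {3, 6}
B = {3, 5, 6, 27}
Remove from A any elements in B
A \ B = ∅

A \ B = ∅


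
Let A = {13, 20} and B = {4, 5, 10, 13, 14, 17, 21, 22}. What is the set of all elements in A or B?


A ∪ B = all elements in A or B (or both)
A = {13, 20}
B = {4, 5, 10, 13, 14, 17, 21, 22}
A ∪ B = {4, 5, 10, 13, 14, 17, 20, 21, 22}

A ∪ B = {4, 5, 10, 13, 14, 17, 20, 21, 22}


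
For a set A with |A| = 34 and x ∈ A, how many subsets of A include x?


Subsets of A containing x correspond to subsets of A \ {x}, which has 33 elements.
Count = 2^(n-1) = 2^33
= 8589934592

Number of subsets containing x = 8589934592


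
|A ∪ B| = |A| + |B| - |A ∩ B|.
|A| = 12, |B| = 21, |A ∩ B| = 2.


|A ∪ B| = |A| + |B| - |A ∩ B|
= 12 + 21 - 2
= 31

|A ∪ B| = 31


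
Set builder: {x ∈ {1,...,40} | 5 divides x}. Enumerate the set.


Checking each candidate:
Condition: multiples of 5 in {1,...,40}
Result = {5, 10, 15, 20, 25, 30, 35, 40}

{5, 10, 15, 20, 25, 30, 35, 40}


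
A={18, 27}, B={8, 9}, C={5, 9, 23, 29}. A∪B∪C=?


A ∪ B = {8, 9, 18, 27}
(A ∪ B) ∪ C = {5, 8, 9, 18, 23, 27, 29}

A ∪ B ∪ C = {5, 8, 9, 18, 23, 27, 29}


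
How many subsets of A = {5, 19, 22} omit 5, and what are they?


A subset of A that omits 5 is a subset of A \ {5}, so there are 2^(n-1) = 2^2 = 4 of them.
Subsets excluding 5: ∅, {19}, {22}, {19, 22}

Subsets excluding 5 (4 total): ∅, {19}, {22}, {19, 22}


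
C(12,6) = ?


C(n,k) = n! / (k!(n-k)!)
C(12,6) = 12! / (6!6!)
= 924

C(12,6) = 924


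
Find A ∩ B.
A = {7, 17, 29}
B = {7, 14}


A ∩ B = elements in both A and B
A = {7, 17, 29}
B = {7, 14}
A ∩ B = {7}

A ∩ B = {7}


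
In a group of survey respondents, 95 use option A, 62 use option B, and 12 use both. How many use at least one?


|A ∪ B| = |A| + |B| - |A ∩ B|
= 95 + 62 - 12
= 145

|A ∪ B| = 145


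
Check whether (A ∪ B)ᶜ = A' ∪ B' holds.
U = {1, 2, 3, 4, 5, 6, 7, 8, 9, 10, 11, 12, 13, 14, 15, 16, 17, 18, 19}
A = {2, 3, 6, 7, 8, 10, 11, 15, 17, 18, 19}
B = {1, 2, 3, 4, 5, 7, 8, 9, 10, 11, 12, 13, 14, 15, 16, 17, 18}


LHS: A ∪ B = {1, 2, 3, 4, 5, 6, 7, 8, 9, 10, 11, 12, 13, 14, 15, 16, 17, 18, 19}
(A ∪ B)' = U \ (A ∪ B) = ∅
A' = {1, 4, 5, 9, 12, 13, 14, 16}, B' = {6, 19}
Claimed RHS: A' ∪ B' = {1, 4, 5, 6, 9, 12, 13, 14, 16, 19}
Identity is INVALID: LHS = ∅ but the RHS claimed here equals {1, 4, 5, 6, 9, 12, 13, 14, 16, 19}. The correct form is (A ∪ B)' = A' ∩ B'.

Identity is invalid: (A ∪ B)' = ∅ but A' ∪ B' = {1, 4, 5, 6, 9, 12, 13, 14, 16, 19}. The correct De Morgan law is (A ∪ B)' = A' ∩ B'.


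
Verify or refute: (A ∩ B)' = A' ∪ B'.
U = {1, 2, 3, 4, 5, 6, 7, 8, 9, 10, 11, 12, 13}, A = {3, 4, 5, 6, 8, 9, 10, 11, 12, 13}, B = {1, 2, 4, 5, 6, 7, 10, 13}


LHS: A ∩ B = {4, 5, 6, 10, 13}
(A ∩ B)' = U \ (A ∩ B) = {1, 2, 3, 7, 8, 9, 11, 12}
A' = {1, 2, 7}, B' = {3, 8, 9, 11, 12}
Claimed RHS: A' ∪ B' = {1, 2, 3, 7, 8, 9, 11, 12}
Identity is VALID: LHS = RHS = {1, 2, 3, 7, 8, 9, 11, 12} ✓

Identity is valid. (A ∩ B)' = A' ∪ B' = {1, 2, 3, 7, 8, 9, 11, 12}


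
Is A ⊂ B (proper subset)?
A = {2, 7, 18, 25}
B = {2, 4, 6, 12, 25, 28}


A ⊂ B requires: A ⊆ B AND A ≠ B.
A ⊆ B? No
A ⊄ B, so A is not a proper subset.

No, A is not a proper subset of B


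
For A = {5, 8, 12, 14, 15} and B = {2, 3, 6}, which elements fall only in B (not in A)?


A = {5, 8, 12, 14, 15}
B = {2, 3, 6}
Region: only in B (not in A)
Elements: {2, 3, 6}

Elements only in B (not in A): {2, 3, 6}


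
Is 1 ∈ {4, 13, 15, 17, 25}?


A = {4, 13, 15, 17, 25}
Checking if 1 is in A
1 is not in A → False

1 ∉ A


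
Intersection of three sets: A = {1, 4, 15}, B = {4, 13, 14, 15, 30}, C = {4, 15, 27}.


A ∩ B = {4, 15}
(A ∩ B) ∩ C = {4, 15}

A ∩ B ∩ C = {4, 15}


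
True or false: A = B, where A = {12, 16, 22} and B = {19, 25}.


Two sets are equal iff they have exactly the same elements.
A = {12, 16, 22}
B = {19, 25}
Differences: {12, 16, 19, 22, 25}
A ≠ B

No, A ≠ B


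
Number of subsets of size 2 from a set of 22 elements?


C(n,k) = n! / (k!(n-k)!)
C(22,2) = 22! / (2!20!)
= 231

C(22,2) = 231


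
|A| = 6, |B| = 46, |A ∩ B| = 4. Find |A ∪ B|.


|A ∪ B| = |A| + |B| - |A ∩ B|
= 6 + 46 - 4
= 48

|A ∪ B| = 48


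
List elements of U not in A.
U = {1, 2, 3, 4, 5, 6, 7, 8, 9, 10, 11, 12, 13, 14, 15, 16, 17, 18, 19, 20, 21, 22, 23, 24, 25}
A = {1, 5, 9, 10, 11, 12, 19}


Aᶜ = U \ A = elements in U but not in A
U = {1, 2, 3, 4, 5, 6, 7, 8, 9, 10, 11, 12, 13, 14, 15, 16, 17, 18, 19, 20, 21, 22, 23, 24, 25}
A = {1, 5, 9, 10, 11, 12, 19}
Aᶜ = {2, 3, 4, 6, 7, 8, 13, 14, 15, 16, 17, 18, 20, 21, 22, 23, 24, 25}

Aᶜ = {2, 3, 4, 6, 7, 8, 13, 14, 15, 16, 17, 18, 20, 21, 22, 23, 24, 25}


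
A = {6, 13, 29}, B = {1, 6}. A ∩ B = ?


A ∩ B = elements in both A and B
A = {6, 13, 29}
B = {1, 6}
A ∩ B = {6}

A ∩ B = {6}


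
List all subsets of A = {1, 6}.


|A| = 2, so |P(A)| = 2^2 = 4
Enumerate subsets by cardinality (0 to 2):
∅, {1}, {6}, {1, 6}

P(A) has 4 subsets: ∅, {1}, {6}, {1, 6}


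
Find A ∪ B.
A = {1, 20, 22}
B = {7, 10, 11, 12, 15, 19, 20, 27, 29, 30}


A ∪ B = all elements in A or B (or both)
A = {1, 20, 22}
B = {7, 10, 11, 12, 15, 19, 20, 27, 29, 30}
A ∪ B = {1, 7, 10, 11, 12, 15, 19, 20, 22, 27, 29, 30}

A ∪ B = {1, 7, 10, 11, 12, 15, 19, 20, 22, 27, 29, 30}


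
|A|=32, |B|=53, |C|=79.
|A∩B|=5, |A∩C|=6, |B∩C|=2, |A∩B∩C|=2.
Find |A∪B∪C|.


|A∪B∪C| = |A|+|B|+|C| - |A∩B|-|A∩C|-|B∩C| + |A∩B∩C|
= 32+53+79 - 5-6-2 + 2
= 164 - 13 + 2
= 153

|A ∪ B ∪ C| = 153


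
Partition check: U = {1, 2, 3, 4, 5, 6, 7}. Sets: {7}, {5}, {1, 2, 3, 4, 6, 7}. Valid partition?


A partition requires: (1) non-empty parts, (2) pairwise disjoint, (3) union = U
Parts: {7}, {5}, {1, 2, 3, 4, 6, 7}
Union of parts: {1, 2, 3, 4, 5, 6, 7}
U = {1, 2, 3, 4, 5, 6, 7}
All non-empty? True
Pairwise disjoint? False
Covers U? True

No, not a valid partition


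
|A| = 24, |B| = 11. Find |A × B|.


|A × B| = |A| × |B|
= 24 × 11
= 264

|A × B| = 264


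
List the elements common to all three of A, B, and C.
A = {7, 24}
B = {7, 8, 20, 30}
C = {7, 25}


A ∩ B = {7}
(A ∩ B) ∩ C = {7}

A ∩ B ∩ C = {7}


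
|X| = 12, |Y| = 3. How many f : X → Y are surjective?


n = |X| = 12, k = |Y| = 3. Surjections via inclusion-exclusion:
S(n,k) = Σ(-1)^i × C(k,i) × (k-i)^n, i=0 to k
i=0: (-1)^0×C(3,0)×3^12 = 531441
i=1: (-1)^1×C(3,1)×2^12 = -12288
i=2: (-1)^2×C(3,2)×1^12 = 3
i=3: (-1)^3×C(3,3)×0^12 = 0
Total = 519156

Number of surjections = 519156


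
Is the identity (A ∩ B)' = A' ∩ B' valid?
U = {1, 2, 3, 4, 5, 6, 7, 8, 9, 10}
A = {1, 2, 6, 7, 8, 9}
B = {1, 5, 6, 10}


LHS: A ∩ B = {1, 6}
(A ∩ B)' = U \ (A ∩ B) = {2, 3, 4, 5, 7, 8, 9, 10}
A' = {3, 4, 5, 10}, B' = {2, 3, 4, 7, 8, 9}
Claimed RHS: A' ∩ B' = {3, 4}
Identity is INVALID: LHS = {2, 3, 4, 5, 7, 8, 9, 10} but the RHS claimed here equals {3, 4}. The correct form is (A ∩ B)' = A' ∪ B'.

Identity is invalid: (A ∩ B)' = {2, 3, 4, 5, 7, 8, 9, 10} but A' ∩ B' = {3, 4}. The correct De Morgan law is (A ∩ B)' = A' ∪ B'.


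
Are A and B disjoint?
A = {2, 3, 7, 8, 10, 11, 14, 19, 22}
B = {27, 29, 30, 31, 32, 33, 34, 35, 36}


Disjoint means A ∩ B = ∅.
A ∩ B = ∅
A ∩ B = ∅, so A and B are disjoint.

Yes, A and B are disjoint


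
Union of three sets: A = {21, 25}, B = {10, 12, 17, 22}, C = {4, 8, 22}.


A ∪ B = {10, 12, 17, 21, 22, 25}
(A ∪ B) ∪ C = {4, 8, 10, 12, 17, 21, 22, 25}

A ∪ B ∪ C = {4, 8, 10, 12, 17, 21, 22, 25}


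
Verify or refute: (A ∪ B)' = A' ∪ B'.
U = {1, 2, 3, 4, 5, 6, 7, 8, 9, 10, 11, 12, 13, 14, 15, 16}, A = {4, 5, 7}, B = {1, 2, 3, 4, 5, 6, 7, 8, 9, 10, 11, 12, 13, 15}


LHS: A ∪ B = {1, 2, 3, 4, 5, 6, 7, 8, 9, 10, 11, 12, 13, 15}
(A ∪ B)' = U \ (A ∪ B) = {14, 16}
A' = {1, 2, 3, 6, 8, 9, 10, 11, 12, 13, 14, 15, 16}, B' = {14, 16}
Claimed RHS: A' ∪ B' = {1, 2, 3, 6, 8, 9, 10, 11, 12, 13, 14, 15, 16}
Identity is INVALID: LHS = {14, 16} but the RHS claimed here equals {1, 2, 3, 6, 8, 9, 10, 11, 12, 13, 14, 15, 16}. The correct form is (A ∪ B)' = A' ∩ B'.

Identity is invalid: (A ∪ B)' = {14, 16} but A' ∪ B' = {1, 2, 3, 6, 8, 9, 10, 11, 12, 13, 14, 15, 16}. The correct De Morgan law is (A ∪ B)' = A' ∩ B'.


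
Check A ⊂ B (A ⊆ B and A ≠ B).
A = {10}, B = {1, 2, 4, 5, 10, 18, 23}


A ⊂ B requires: A ⊆ B AND A ≠ B.
A ⊆ B? Yes
A = B? No
A ⊂ B: Yes (A is a proper subset of B)

Yes, A ⊂ B


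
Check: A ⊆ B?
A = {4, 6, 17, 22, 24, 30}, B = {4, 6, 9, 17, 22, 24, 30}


A ⊆ B means every element of A is in B.
All elements of A are in B.
So A ⊆ B.

Yes, A ⊆ B


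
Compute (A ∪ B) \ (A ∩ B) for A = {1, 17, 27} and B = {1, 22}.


A △ B = (A \ B) ∪ (B \ A) = elements in exactly one of A or B
A \ B = {17, 27}
B \ A = {22}
A △ B = {17, 22, 27}

A △ B = {17, 22, 27}


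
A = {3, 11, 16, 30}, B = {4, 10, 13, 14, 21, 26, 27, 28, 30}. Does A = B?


Two sets are equal iff they have exactly the same elements.
A = {3, 11, 16, 30}
B = {4, 10, 13, 14, 21, 26, 27, 28, 30}
Differences: {3, 4, 10, 11, 13, 14, 16, 21, 26, 27, 28}
A ≠ B

No, A ≠ B


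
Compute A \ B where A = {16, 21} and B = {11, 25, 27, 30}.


A \ B = elements in A but not in B
A = {16, 21}
B = {11, 25, 27, 30}
Remove from A any elements in B
A \ B = {16, 21}

A \ B = {16, 21}


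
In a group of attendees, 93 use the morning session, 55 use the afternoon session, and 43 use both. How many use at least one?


|A ∪ B| = |A| + |B| - |A ∩ B|
= 93 + 55 - 43
= 105

|A ∪ B| = 105


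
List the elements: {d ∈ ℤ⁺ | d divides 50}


Checking each candidate:
Condition: positive divisors of 50
Result = {1, 2, 5, 10, 25, 50}

{1, 2, 5, 10, 25, 50}


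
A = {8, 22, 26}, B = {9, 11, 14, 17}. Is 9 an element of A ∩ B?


A = {8, 22, 26}, B = {9, 11, 14, 17}
A ∩ B = elements in both A and B
A ∩ B = ∅
Checking if 9 ∈ A ∩ B
9 is not in A ∩ B → False

9 ∉ A ∩ B


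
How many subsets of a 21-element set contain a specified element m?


Subsets of A containing m correspond to subsets of A \ {m}, which has 20 elements.
Count = 2^(n-1) = 2^20
= 1048576

Number of subsets containing m = 1048576


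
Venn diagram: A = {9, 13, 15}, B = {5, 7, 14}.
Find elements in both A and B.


A = {9, 13, 15}
B = {5, 7, 14}
Region: in both A and B
Elements: ∅

Elements in both A and B: ∅


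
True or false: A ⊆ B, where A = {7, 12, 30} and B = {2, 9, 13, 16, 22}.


A ⊆ B means every element of A is in B.
Elements in A not in B: {7, 12, 30}
So A ⊄ B.

No, A ⊄ B


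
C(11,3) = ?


C(n,k) = n! / (k!(n-k)!)
C(11,3) = 11! / (3!8!)
= 165

C(11,3) = 165


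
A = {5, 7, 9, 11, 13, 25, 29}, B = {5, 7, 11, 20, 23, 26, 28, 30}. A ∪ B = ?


A ∪ B = all elements in A or B (or both)
A = {5, 7, 9, 11, 13, 25, 29}
B = {5, 7, 11, 20, 23, 26, 28, 30}
A ∪ B = {5, 7, 9, 11, 13, 20, 23, 25, 26, 28, 29, 30}

A ∪ B = {5, 7, 9, 11, 13, 20, 23, 25, 26, 28, 29, 30}


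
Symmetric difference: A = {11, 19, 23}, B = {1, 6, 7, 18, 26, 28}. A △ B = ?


A △ B = (A \ B) ∪ (B \ A) = elements in exactly one of A or B
A \ B = {11, 19, 23}
B \ A = {1, 6, 7, 18, 26, 28}
A △ B = {1, 6, 7, 11, 18, 19, 23, 26, 28}

A △ B = {1, 6, 7, 11, 18, 19, 23, 26, 28}
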